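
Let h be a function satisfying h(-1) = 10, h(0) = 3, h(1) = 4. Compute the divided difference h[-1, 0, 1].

h[-1,0] = (3 - 10) / (0 - (-1)) = -7
h[0,1] = (4 - 3) / (1 - 0) = 1
h[-1,0,1] = (1 - (-7)) / (1 - (-1)) = 4

4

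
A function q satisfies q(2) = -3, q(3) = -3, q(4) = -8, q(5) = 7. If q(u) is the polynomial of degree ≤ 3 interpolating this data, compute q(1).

-33

Evaluate each Lagrange basis at u = 1:
L_0(1) = (-2)·(-3)·(-4)/[(-1)·(-2)·(-3)] = 4
L_1(1) = (-1)·(-3)·(-4)/[(1)·(-1)·(-2)] = -6
L_2(1) = (-1)·(-2)·(-4)/[(2)·(1)·(-1)] = 4
L_3(1) = (-1)·(-2)·(-3)/[(3)·(2)·(1)] = -1
Sum: (-3)·(4) + (-3)·(-6) + (-8)·(4) + 7·(-1) = -33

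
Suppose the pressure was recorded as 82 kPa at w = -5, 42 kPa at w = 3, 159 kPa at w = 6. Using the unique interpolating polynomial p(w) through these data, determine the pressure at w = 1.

Evaluate each Lagrange basis at w = 1:
L_0(1) = (-2)·(-5)/[(-8)·(-11)] = 5/44
L_1(1) = (6)·(-5)/[(8)·(-3)] = 5/4
L_2(1) = (6)·(-2)/[(11)·(3)] = -4/11
Sum: 82·(5/44) + 42·(5/4) + 159·(-4/11) = 4

4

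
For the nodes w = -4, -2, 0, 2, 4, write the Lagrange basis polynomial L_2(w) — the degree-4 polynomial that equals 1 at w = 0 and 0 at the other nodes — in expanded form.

L_2(w) = (w + 4)(w + 2)(w - 2)(w - 4) / [(4)·(2)·(-2)·(-4)]
       = (w^4 - 20w^2 + 64) / (64)

L_2(w) = (1/64)w^4 - (5/16)w^2 + 1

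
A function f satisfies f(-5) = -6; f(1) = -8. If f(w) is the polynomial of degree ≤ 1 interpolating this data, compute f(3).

-26/3

Evaluate each Lagrange basis at w = 3:
L_0(3) = (2)/[(-6)] = -1/3
L_1(3) = (8)/[(6)] = 4/3
Sum: (-6)·(-1/3) + (-8)·(4/3) = -26/3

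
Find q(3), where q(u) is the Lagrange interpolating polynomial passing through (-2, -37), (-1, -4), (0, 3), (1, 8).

L_0(3) = (4)·(3)·(2)/[(-1)·(-2)·(-3)] = -4
L_1(3) = (5)·(3)·(2)/[(1)·(-1)·(-2)] = 15
L_2(3) = (5)·(4)·(2)/[(2)·(1)·(-1)] = -20
L_3(3) = (5)·(4)·(3)/[(3)·(2)·(1)] = 10
Sum: (-37)·(-4) + (-4)·(15) + 3·(-20) + 8·(10) = 108

108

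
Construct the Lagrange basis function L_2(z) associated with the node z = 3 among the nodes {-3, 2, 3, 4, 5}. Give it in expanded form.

L_2(z) = (z + 3)(z - 2)(z - 4)(z - 5) / [(6)·(1)·(-1)·(-2)]
       = (z^4 - 8z^3 + 5z^2 + 74z - 120) / (12)

L_2(z) = (1/12)z^4 - (2/3)z^3 + (5/12)z^2 + (37/6)z - 10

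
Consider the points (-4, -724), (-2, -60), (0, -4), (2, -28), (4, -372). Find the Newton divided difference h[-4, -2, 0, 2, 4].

-2

h[-4,-2] = (-60 - (-724)) / (-2 - (-4)) = 332
h[-2,0] = (-4 - (-60)) / (0 - (-2)) = 28
h[0,2] = (-28 - (-4)) / (2 - 0) = -12
h[2,4] = (-372 - (-28)) / (4 - 2) = -172
h[-4,-2,0] = (28 - 332) / (0 - (-4)) = -76
h[-2,0,2] = (-12 - 28) / (2 - (-2)) = -10
h[0,2,4] = (-172 - (-12)) / (4 - 0) = -40
h[-4,-2,0,2] = (-10 - (-76)) / (2 - (-4)) = 11
h[-2,0,2,4] = (-40 - (-10)) / (4 - (-2)) = -5
h[-4,-2,0,2,4] = (-5 - 11) / (4 - (-4)) = -2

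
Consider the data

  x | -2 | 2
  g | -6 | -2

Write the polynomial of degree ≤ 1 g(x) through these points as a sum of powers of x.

Build the Lagrange basis polynomials:
L_0(x) = (x - 2) / [-4] = -(1/4)x + 1/2
L_1(x) = (x + 2) / [4] = (1/4)x + 1/2
g(x) = (-6)·L_0 + (-2)·L_1
  (-6)·L_0(x) = (3/2)x - 3
  (-2)·L_1(x) = -(1/2)x - 1
Adding term by term: x - 4

g(x) = x - 4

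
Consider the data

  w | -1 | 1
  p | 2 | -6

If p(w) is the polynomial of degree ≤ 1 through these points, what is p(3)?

-14

Evaluate each Lagrange basis at w = 3:
L_0(3) = (2)/[(-2)] = -1
L_1(3) = (4)/[(2)] = 2
Sum: 2·(-1) + (-6)·(2) = -14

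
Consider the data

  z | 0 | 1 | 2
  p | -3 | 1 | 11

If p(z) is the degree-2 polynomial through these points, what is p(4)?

Using Newton's divided-difference form:
p[0,1] = (1 - (-3)) / (1 - 0) = 4
p[1,2] = (11 - 1) / (2 - 1) = 10
p[0,1,2] = (10 - 4) / (2 - 0) = 3
p(4) = -3 + 4·(4) + 3·(4)·(3) = 49

49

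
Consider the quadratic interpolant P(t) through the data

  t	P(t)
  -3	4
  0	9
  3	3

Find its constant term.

9

Build the Lagrange basis polynomials:
L_0(t) = t(t - 3) / [18] = (1/18)t^2 - (1/6)t
L_1(t) = (t + 3)(t - 3) / [-9] = -(1/9)t^2 + 1
L_2(t) = (t + 3)t / [18] = (1/18)t^2 + (1/6)t
P(t) = 4·L_0 + 9·L_1 + 3·L_2
Only the constant term is needed; take it from each L_i and combine:
4·(0) + 9·(1) + 3·(0) = 9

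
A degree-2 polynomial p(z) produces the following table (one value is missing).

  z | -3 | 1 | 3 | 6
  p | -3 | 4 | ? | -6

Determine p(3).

5/2

The 3 known values determine p uniquely (degree ≤ 2).
L_0(3) = (2)·(-3)/[(-4)·(-9)] = -1/6
L_1(3) = (6)·(-3)/[(4)·(-5)] = 9/10
L_2(3) = (6)·(2)/[(9)·(5)] = 4/15
Sum: (-3)·(-1/6) + 4·(9/10) + (-6)·(4/15) = 5/2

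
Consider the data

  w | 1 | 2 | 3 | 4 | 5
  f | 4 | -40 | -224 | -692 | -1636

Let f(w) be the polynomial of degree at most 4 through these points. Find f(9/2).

Using Newton's divided-difference form:
f[1,2] = (-40 - 4) / (2 - 1) = -44
f[2,3] = (-224 - (-40)) / (3 - 2) = -184
f[3,4] = (-692 - (-224)) / (4 - 3) = -468
f[4,5] = (-1636 - (-692)) / (5 - 4) = -944
f[1,2,3] = (-184 - (-44)) / (3 - 1) = -70
f[2,3,4] = (-468 - (-184)) / (4 - 2) = -142
f[3,4,5] = (-944 - (-468)) / (5 - 3) = -238
f[1,2,3,4] = (-142 - (-70)) / (4 - 1) = -24
f[2,3,4,5] = (-238 - (-142)) / (5 - 2) = -32
f[1,2,3,4,5] = (-32 - (-24)) / (5 - 1) = -2
f(9/2) = 4 + (-44)·(7/2) + (-70)·(7/2)·(5/2) + (-24)·(7/2)·(5/2)·(3/2) + (-2)·(7/2)·(5/2)·(3/2)·(1/2) = -8725/8

-8725/8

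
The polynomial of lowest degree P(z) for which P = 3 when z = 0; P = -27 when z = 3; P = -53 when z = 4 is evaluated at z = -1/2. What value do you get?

Evaluate each Lagrange basis at z = -1/2:
L_0(-1/2) = (-7/2)·(-9/2)/[(-3)·(-4)] = 21/16
L_1(-1/2) = (-1/2)·(-9/2)/[(3)·(-1)] = -3/4
L_2(-1/2) = (-1/2)·(-7/2)/[(4)·(1)] = 7/16
Sum: 3·(21/16) + (-27)·(-3/4) + (-53)·(7/16) = 1

1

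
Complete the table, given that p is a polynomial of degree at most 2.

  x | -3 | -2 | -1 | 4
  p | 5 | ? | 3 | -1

The 3 known values determine p uniquely (degree ≤ 2).
Evaluate each Lagrange basis at x = -2:
L_0(-2) = (-1)·(-6)/[(-2)·(-7)] = 3/7
L_1(-2) = (1)·(-6)/[(2)·(-5)] = 3/5
L_2(-2) = (1)·(-1)/[(7)·(5)] = -1/35
Sum: 5·(3/7) + 3·(3/5) + (-1)·(-1/35) = 139/35

139/35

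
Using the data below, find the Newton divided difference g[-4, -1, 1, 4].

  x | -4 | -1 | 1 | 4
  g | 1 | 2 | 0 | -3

1/30

g[-4,-1] = (2 - 1) / (-1 - (-4)) = 1/3
g[-1,1] = (0 - 2) / (1 - (-1)) = -1
g[1,4] = (-3 - 0) / (4 - 1) = -1
g[-4,-1,1] = (-1 - 1/3) / (1 - (-4)) = -4/15
g[-1,1,4] = (-1 - (-1)) / (4 - (-1)) = 0
g[-4,-1,1,4] = (0 - (-4/15)) / (4 - (-4)) = 1/30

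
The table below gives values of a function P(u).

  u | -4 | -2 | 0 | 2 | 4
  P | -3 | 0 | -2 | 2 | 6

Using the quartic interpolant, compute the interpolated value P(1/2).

-3315/2048

L_0(1/2) = (5/2)·(1/2)·(-3/2)·(-7/2)/[(-2)·(-4)·(-6)·(-8)] = 35/2048
L_1(1/2) = (9/2)·(1/2)·(-3/2)·(-7/2)/[(2)·(-2)·(-4)·(-6)] = -63/512
L_2(1/2) = (9/2)·(5/2)·(-3/2)·(-7/2)/[(4)·(2)·(-2)·(-4)] = 945/1024
L_3(1/2) = (9/2)·(5/2)·(1/2)·(-7/2)/[(6)·(4)·(2)·(-2)] = 105/512
L_4(1/2) = (9/2)·(5/2)·(1/2)·(-3/2)/[(8)·(6)·(4)·(2)] = -45/2048
Sum: (-3)·(35/2048) + 0 + (-2)·(945/1024) + 2·(105/512) + 6·(-45/2048) = -3315/2048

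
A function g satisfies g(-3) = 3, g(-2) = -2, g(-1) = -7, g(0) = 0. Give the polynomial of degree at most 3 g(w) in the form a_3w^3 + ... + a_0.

g(w) = 2w^3 + 12w^2 + 17w

Newton's divided differences:
g[-3,-2] = (-2 - 3) / (-2 - (-3)) = -5
g[-2,-1] = (-7 - (-2)) / (-1 - (-2)) = -5
g[-1,0] = (0 - (-7)) / (0 - (-1)) = 7
g[-3,-2,-1] = (-5 - (-5)) / (-1 - (-3)) = 0
g[-2,-1,0] = (7 - (-5)) / (0 - (-2)) = 6
g[-3,-2,-1,0] = (6 - 0) / (0 - (-3)) = 2
g(w) = 3 + (-5)·(w + 3) + 2·(w + 3)(w + 2)(w + 1)
Expanding: g(w) = 2w^3 + 12w^2 + 17w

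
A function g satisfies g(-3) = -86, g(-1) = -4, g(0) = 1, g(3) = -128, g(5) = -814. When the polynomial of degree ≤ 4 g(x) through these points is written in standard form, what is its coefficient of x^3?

L_0(x) = (x + 1)x(x - 3)(x - 5) / [288] = (1/288)x^4 - (7/288)x^3 + (7/288)x^2 + (5/96)x
L_1(x) = (x + 3)x(x - 3)(x - 5) / [-48] = -(1/48)x^4 + (5/48)x^3 + (3/16)x^2 - (15/16)x
L_2(x) = (x + 3)(x + 1)(x - 3)(x - 5) / [45] = (1/45)x^4 - (4/45)x^3 - (14/45)x^2 + (4/5)x + 1
L_3(x) = (x + 3)(x + 1)x(x - 5) / [-144] = -(1/144)x^4 + (1/144)x^3 + (17/144)x^2 + (5/48)x
L_4(x) = (x + 3)(x + 1)x(x - 3) / [480] = (1/480)x^4 + (1/480)x^3 - (3/160)x^2 - (3/160)x
g(x) = (-86)·L_0 + (-4)·L_1 + 1·L_2 + (-128)·L_3 + (-814)·L_4
Only the coefficient of x^3 is needed; take it from each L_i and combine:
(-86)·(-7/288) + (-4)·(5/48) + 1·(-4/45) + (-128)·(1/144) + (-814)·(1/480) = -1

-1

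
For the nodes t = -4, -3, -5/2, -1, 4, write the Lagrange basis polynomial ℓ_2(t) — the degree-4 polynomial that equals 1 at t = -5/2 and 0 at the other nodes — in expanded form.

ℓ_2(t) = (16/117)t^4 + (64/117)t^3 - (16/9)t^2 - (1024/117)t - 256/39

ℓ_2(t) = (t + 4)(t + 3)(t + 1)(t - 4) / [(3/2)·(1/2)·(-3/2)·(-13/2)]
       = (t^4 + 4t^3 - 13t^2 - 64t - 48) / (117/16)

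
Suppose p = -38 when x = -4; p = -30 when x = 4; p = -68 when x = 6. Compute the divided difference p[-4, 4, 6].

p[-4,4] = (-30 - (-38)) / (4 - (-4)) = 1
p[4,6] = (-68 - (-30)) / (6 - 4) = -19
p[-4,4,6] = (-19 - 1) / (6 - (-4)) = -2

-2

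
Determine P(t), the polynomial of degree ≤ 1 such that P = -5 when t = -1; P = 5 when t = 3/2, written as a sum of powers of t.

P(t) = 4t - 1

L_0(t) = (t - 3/2) / [-5/2] = -(2/5)t + 3/5
L_1(t) = (t + 1) / [5/2] = (2/5)t + 2/5
P(t) = (-5)·L_0 + 5·L_1
  (-5)·L_0(t) = 2t - 3
  5·L_1(t) = 2t + 2
Adding term by term: 4t - 1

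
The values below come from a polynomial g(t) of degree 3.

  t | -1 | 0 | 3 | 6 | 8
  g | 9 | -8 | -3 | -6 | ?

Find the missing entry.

-496/7

The 4 known values determine g uniquely (degree ≤ 3).
Evaluate each Lagrange basis at t = 8:
L_0(8) = (8)·(5)·(2)/[(-1)·(-4)·(-7)] = -20/7
L_1(8) = (9)·(5)·(2)/[(1)·(-3)·(-6)] = 5
L_2(8) = (9)·(8)·(2)/[(4)·(3)·(-3)] = -4
L_3(8) = (9)·(8)·(5)/[(7)·(6)·(3)] = 20/7
Sum: 9·(-20/7) + (-8)·(5) + (-3)·(-4) + (-6)·(20/7) = -496/7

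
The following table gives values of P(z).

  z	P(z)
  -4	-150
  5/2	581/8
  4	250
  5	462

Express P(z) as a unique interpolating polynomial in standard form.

P(z) = 3z^3 + 3z^2 + 2z + 2

L_0(z) = (z - 5/2)(z - 4)(z - 5) / [-468] = -(1/468)z^3 + (23/936)z^2 - (85/936)z + 25/234
L_1(z) = (z + 4)(z - 4)(z - 5) / [195/8] = (8/195)z^3 - (8/39)z^2 - (128/195)z + 128/39
L_2(z) = (z + 4)(z - 5/2)(z - 5) / [-12] = -(1/12)z^3 + (7/24)z^2 + (35/24)z - 25/6
L_3(z) = (z + 4)(z - 5/2)(z - 4) / [45/2] = (2/45)z^3 - (1/9)z^2 - (32/45)z + 16/9
P(z) = (-150)·L_0 + (581/8)·L_1 + 250·L_2 + 462·L_3
  (-150)·L_0(z) = (25/78)z^3 - (575/156)z^2 + (2125/156)z - 625/39
  (581/8)·L_1(z) = (581/195)z^3 - (581/39)z^2 - (9296/195)z + 9296/39
  250·L_2(z) = -(125/6)z^3 + (875/12)z^2 + (4375/12)z - 3125/3
  462·L_3(z) = (308/15)z^3 - (154/3)z^2 - (4928/15)z + 2464/3
Adding term by term: 3z^3 + 3z^2 + 2z + 2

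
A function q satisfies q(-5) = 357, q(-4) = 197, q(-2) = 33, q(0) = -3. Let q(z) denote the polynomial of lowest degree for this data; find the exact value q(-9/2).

Evaluate each Lagrange basis at z = -9/2:
L_0(-9/2) = (-1/2)·(-5/2)·(-9/2)/[(-1)·(-3)·(-5)] = 3/8
L_1(-9/2) = (1/2)·(-5/2)·(-9/2)/[(1)·(-2)·(-4)] = 45/64
L_2(-9/2) = (1/2)·(-1/2)·(-9/2)/[(3)·(2)·(-2)] = -3/32
L_3(-9/2) = (1/2)·(-1/2)·(-5/2)/[(5)·(4)·(2)] = 1/64
Sum: 357·(3/8) + 197·(45/64) + 33·(-3/32) + (-3)·(1/64) = 1077/4

1077/4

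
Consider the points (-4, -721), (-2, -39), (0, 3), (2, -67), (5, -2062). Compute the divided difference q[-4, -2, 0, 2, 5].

q[-4,-2] = (-39 - (-721)) / (-2 - (-4)) = 341
q[-2,0] = (3 - (-39)) / (0 - (-2)) = 21
q[0,2] = (-67 - 3) / (2 - 0) = -35
q[2,5] = (-2062 - (-67)) / (5 - 2) = -665
q[-4,-2,0] = (21 - 341) / (0 - (-4)) = -80
q[-2,0,2] = (-35 - 21) / (2 - (-2)) = -14
q[0,2,5] = (-665 - (-35)) / (5 - 0) = -126
q[-4,-2,0,2] = (-14 - (-80)) / (2 - (-4)) = 11
q[-2,0,2,5] = (-126 - (-14)) / (5 - (-2)) = -16
q[-4,-2,0,2,5] = (-16 - 11) / (5 - (-4)) = -3

-3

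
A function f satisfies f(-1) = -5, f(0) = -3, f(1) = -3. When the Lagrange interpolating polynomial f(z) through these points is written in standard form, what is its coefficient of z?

Build the Lagrange basis polynomials:
L_0(z) = z(z - 1) / [2] = (1/2)z^2 - (1/2)z
L_1(z) = (z + 1)(z - 1) / [-1] = -z^2 + 1
L_2(z) = (z + 1)z / [2] = (1/2)z^2 + (1/2)z
f(z) = (-5)·L_0 + (-3)·L_1 + (-3)·L_2
Only the coefficient of z is needed; take it from each L_i and combine:
(-5)·(-1/2) + (-3)·(0) + (-3)·(1/2) = 1

1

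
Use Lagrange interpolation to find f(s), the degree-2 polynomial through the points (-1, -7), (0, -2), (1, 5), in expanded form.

f(s) = s^2 + 6s - 2

L_0(s) = s(s - 1) / [2] = (1/2)s^2 - (1/2)s
L_1(s) = (s + 1)(s - 1) / [-1] = -s^2 + 1
L_2(s) = (s + 1)s / [2] = (1/2)s^2 + (1/2)s
f(s) = (-7)·L_0 + (-2)·L_1 + 5·L_2
  (-7)·L_0(s) = -(7/2)s^2 + (7/2)s
  (-2)·L_1(s) = 2s^2 - 2
  5·L_2(s) = (5/2)s^2 + (5/2)s
Adding term by term: s^2 + 6s - 2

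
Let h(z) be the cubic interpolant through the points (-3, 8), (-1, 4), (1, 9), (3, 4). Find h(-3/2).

Using Newton's divided-difference form:
h[-3,-1] = (4 - 8) / (-1 - (-3)) = -2
h[-1,1] = (9 - 4) / (1 - (-1)) = 5/2
h[1,3] = (4 - 9) / (3 - 1) = -5/2
h[-3,-1,1] = (5/2 - (-2)) / (1 - (-3)) = 9/8
h[-1,1,3] = (-5/2 - 5/2) / (3 - (-1)) = -5/4
h[-3,-1,1,3] = (-5/4 - 9/8) / (3 - (-3)) = -19/48
h(-3/2) = 8 + (-2)·(3/2) + (9/8)·(3/2)·(-1/2) + (-19/48)·(3/2)·(-1/2)·(-5/2) = 437/128

437/128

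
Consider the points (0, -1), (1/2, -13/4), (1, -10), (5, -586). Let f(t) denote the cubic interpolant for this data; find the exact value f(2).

-49

Using Newton's divided-difference form:
f[0,1/2] = (-13/4 - (-1)) / (1/2 - 0) = -9/2
f[1/2,1] = (-10 - (-13/4)) / (1 - 1/2) = -27/2
f[1,5] = (-586 - (-10)) / (5 - 1) = -144
f[0,1/2,1] = (-27/2 - (-9/2)) / (1 - 0) = -9
f[1/2,1,5] = (-144 - (-27/2)) / (5 - 1/2) = -29
f[0,1/2,1,5] = (-29 - (-9)) / (5 - 0) = -4
f(2) = -1 + (-9/2)·(2) + (-9)·(2)·(3/2) + (-4)·(2)·(3/2)·(1) = -49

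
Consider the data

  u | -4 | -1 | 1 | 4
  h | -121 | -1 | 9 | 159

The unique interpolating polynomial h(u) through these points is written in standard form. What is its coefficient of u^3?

2

The leading coefficient equals the top divided difference h[-4,-1,1,4].
h[-4,-1] = (-1 - (-121)) / (-1 - (-4)) = 40
h[-1,1] = (9 - (-1)) / (1 - (-1)) = 5
h[1,4] = (159 - 9) / (4 - 1) = 50
h[-4,-1,1] = (5 - 40) / (1 - (-4)) = -7
h[-1,1,4] = (50 - 5) / (4 - (-1)) = 9
h[-4,-1,1,4] = (9 - (-7)) / (4 - (-4)) = 2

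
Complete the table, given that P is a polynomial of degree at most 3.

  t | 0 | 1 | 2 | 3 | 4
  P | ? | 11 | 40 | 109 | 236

4

The 4 known values determine P uniquely (degree ≤ 3).
Evaluate each Lagrange basis at t = 0:
L_0(0) = (-2)·(-3)·(-4)/[(-1)·(-2)·(-3)] = 4
L_1(0) = (-1)·(-3)·(-4)/[(1)·(-1)·(-2)] = -6
L_2(0) = (-1)·(-2)·(-4)/[(2)·(1)·(-1)] = 4
L_3(0) = (-1)·(-2)·(-3)/[(3)·(2)·(1)] = -1
Sum: 11·(4) + 40·(-6) + 109·(4) + 236·(-1) = 4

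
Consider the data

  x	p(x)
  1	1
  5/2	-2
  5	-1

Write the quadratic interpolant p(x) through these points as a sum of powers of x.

p(x) = (3/5)x^2 - (41/10)x + 9/2

Build the Lagrange basis polynomials:
L_0(x) = (x - 5/2)(x - 5) / [6] = (1/6)x^2 - (5/4)x + 25/12
L_1(x) = (x - 1)(x - 5) / [-15/4] = -(4/15)x^2 + (8/5)x - 4/3
L_2(x) = (x - 1)(x - 5/2) / [10] = (1/10)x^2 - (7/20)x + 1/4
p(x) = 1·L_0 + (-2)·L_1 + (-1)·L_2
  1·L_0(x) = (1/6)x^2 - (5/4)x + 25/12
  (-2)·L_1(x) = (8/15)x^2 - (16/5)x + 8/3
  (-1)·L_2(x) = -(1/10)x^2 + (7/20)x - 1/4
Adding term by term: (3/5)x^2 - (41/10)x + 9/2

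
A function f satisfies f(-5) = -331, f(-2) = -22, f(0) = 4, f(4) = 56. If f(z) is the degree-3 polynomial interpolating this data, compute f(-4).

Evaluate each Lagrange basis at z = -4:
L_0(-4) = (-2)·(-4)·(-8)/[(-3)·(-5)·(-9)] = 64/135
L_1(-4) = (1)·(-4)·(-8)/[(3)·(-2)·(-6)] = 8/9
L_2(-4) = (1)·(-2)·(-8)/[(5)·(2)·(-4)] = -2/5
L_3(-4) = (1)·(-2)·(-4)/[(9)·(6)·(4)] = 1/27
Sum: (-331)·(64/135) + (-22)·(8/9) + 4·(-2/5) + 56·(1/27) = -176

-176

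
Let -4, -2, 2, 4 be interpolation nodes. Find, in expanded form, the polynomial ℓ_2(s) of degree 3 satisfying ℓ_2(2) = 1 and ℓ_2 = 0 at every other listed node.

ℓ_2(s) = (s + 4)(s + 2)(s - 4) / [(6)·(4)·(-2)]
       = (s^3 + 2s^2 - 16s - 32) / (-48)

ℓ_2(s) = -(1/48)s^3 - (1/24)s^2 + (1/3)s + 2/3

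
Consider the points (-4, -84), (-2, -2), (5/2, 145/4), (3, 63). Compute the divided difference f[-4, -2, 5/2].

f[-4,-2] = (-2 - (-84)) / (-2 - (-4)) = 41
f[-2,5/2] = (145/4 - (-2)) / (5/2 - (-2)) = 17/2
f[-4,-2,5/2] = (17/2 - 41) / (5/2 - (-4)) = -5

-5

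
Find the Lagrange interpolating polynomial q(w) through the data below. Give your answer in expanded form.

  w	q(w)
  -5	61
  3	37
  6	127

L_0(w) = (w - 3)(w - 6) / [88] = (1/88)w^2 - (9/88)w + 9/44
L_1(w) = (w + 5)(w - 6) / [-24] = -(1/24)w^2 + (1/24)w + 5/4
L_2(w) = (w + 5)(w - 3) / [33] = (1/33)w^2 + (2/33)w - 5/11
q(w) = 61·L_0 + 37·L_1 + 127·L_2
  61·L_0(w) = (61/88)w^2 - (549/88)w + 549/44
  37·L_1(w) = -(37/24)w^2 + (37/24)w + 185/4
  127·L_2(w) = (127/33)w^2 + (254/33)w - 635/11
Adding term by term: 3w^2 + 3w + 1

q(w) = 3w^2 + 3w + 1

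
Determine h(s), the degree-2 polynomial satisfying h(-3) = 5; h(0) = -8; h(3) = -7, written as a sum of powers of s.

Build the Lagrange basis polynomials:
L_0(s) = s(s - 3) / [18] = (1/18)s^2 - (1/6)s
L_1(s) = (s + 3)(s - 3) / [-9] = -(1/9)s^2 + 1
L_2(s) = (s + 3)s / [18] = (1/18)s^2 + (1/6)s
h(s) = 5·L_0 + (-8)·L_1 + (-7)·L_2
  5·L_0(s) = (5/18)s^2 - (5/6)s
  (-8)·L_1(s) = (8/9)s^2 - 8
  (-7)·L_2(s) = -(7/18)s^2 - (7/6)s
Adding term by term: (7/9)s^2 - 2s - 8

h(s) = (7/9)s^2 - 2s - 8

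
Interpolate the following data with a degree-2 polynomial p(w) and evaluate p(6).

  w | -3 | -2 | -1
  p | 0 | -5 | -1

Evaluate each Lagrange basis at w = 6:
L_0(6) = (8)·(7)/[(-1)·(-2)] = 28
L_1(6) = (9)·(7)/[(1)·(-1)] = -63
L_2(6) = (9)·(8)/[(2)·(1)] = 36
Sum: 0 + (-5)·(-63) + (-1)·(36) = 279

279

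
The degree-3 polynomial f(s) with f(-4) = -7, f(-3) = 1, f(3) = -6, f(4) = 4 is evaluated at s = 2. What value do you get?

-257/28

Evaluate each Lagrange basis at s = 2:
L_0(2) = (5)·(-1)·(-2)/[(-1)·(-7)·(-8)] = -5/28
L_1(2) = (6)·(-1)·(-2)/[(1)·(-6)·(-7)] = 2/7
L_2(2) = (6)·(5)·(-2)/[(7)·(6)·(-1)] = 10/7
L_3(2) = (6)·(5)·(-1)/[(8)·(7)·(1)] = -15/28
Sum: (-7)·(-5/28) + 1·(2/7) + (-6)·(10/7) + 4·(-15/28) = -257/28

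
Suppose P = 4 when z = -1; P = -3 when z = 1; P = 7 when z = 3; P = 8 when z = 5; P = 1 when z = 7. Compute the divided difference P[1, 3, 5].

-9/8

P[1,3] = (7 - (-3)) / (3 - 1) = 5
P[3,5] = (8 - 7) / (5 - 3) = 1/2
P[1,3,5] = (1/2 - 5) / (5 - 1) = -9/8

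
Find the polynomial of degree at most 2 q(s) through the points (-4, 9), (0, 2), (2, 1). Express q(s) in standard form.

Newton's divided differences:
q[-4,0] = (2 - 9) / (0 - (-4)) = -7/4
q[0,2] = (1 - 2) / (2 - 0) = -1/2
q[-4,0,2] = (-1/2 - (-7/4)) / (2 - (-4)) = 5/24
q(s) = 9 + (-7/4)·(s + 4) + (5/24)·(s + 4)s
Expanding: q(s) = (5/24)s^2 - (11/12)s + 2

q(s) = (5/24)s^2 - (11/12)s + 2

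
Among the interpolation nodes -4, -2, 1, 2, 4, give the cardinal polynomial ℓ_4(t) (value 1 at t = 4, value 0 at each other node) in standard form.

ℓ_4(t) = (t + 4)(t + 2)(t - 1)(t - 2) / [(8)·(6)·(3)·(2)]
       = (t^4 + 3t^3 - 8t^2 - 12t + 16) / (288)

ℓ_4(t) = (1/288)t^4 + (1/96)t^3 - (1/36)t^2 - (1/24)t + 1/18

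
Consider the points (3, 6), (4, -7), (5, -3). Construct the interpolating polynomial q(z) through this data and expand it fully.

q(z) = (17/2)z^2 - (145/2)z + 147

Build the Lagrange basis polynomials:
L_0(z) = (z - 4)(z - 5) / [2] = (1/2)z^2 - (9/2)z + 10
L_1(z) = (z - 3)(z - 5) / [-1] = -z^2 + 8z - 15
L_2(z) = (z - 3)(z - 4) / [2] = (1/2)z^2 - (7/2)z + 6
q(z) = 6·L_0 + (-7)·L_1 + (-3)·L_2
  6·L_0(z) = 3z^2 - 27z + 60
  (-7)·L_1(z) = 7z^2 - 56z + 105
  (-3)·L_2(z) = -(3/2)z^2 + (21/2)z - 18
Adding term by term: (17/2)z^2 - (145/2)z + 147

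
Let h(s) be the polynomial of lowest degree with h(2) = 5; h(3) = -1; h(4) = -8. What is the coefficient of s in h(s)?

L_0(s) = (s - 3)(s - 4) / [2] = (1/2)s^2 - (7/2)s + 6
L_1(s) = (s - 2)(s - 4) / [-1] = -s^2 + 6s - 8
L_2(s) = (s - 2)(s - 3) / [2] = (1/2)s^2 - (5/2)s + 3
h(s) = 5·L_0 + (-1)·L_1 + (-8)·L_2
Only the coefficient of s is needed; take it from each L_i and combine:
5·(-7/2) + (-1)·(6) + (-8)·(-5/2) = -7/2

-7/2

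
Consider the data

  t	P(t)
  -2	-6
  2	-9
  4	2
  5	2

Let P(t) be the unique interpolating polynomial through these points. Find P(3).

Using Newton's divided-difference form:
P[-2,2] = (-9 - (-6)) / (2 - (-2)) = -3/4
P[2,4] = (2 - (-9)) / (4 - 2) = 11/2
P[4,5] = (2 - 2) / (5 - 4) = 0
P[-2,2,4] = (11/2 - (-3/4)) / (4 - (-2)) = 25/24
P[2,4,5] = (0 - 11/2) / (5 - 2) = -11/6
P[-2,2,4,5] = (-11/6 - 25/24) / (5 - (-2)) = -23/56
P(3) = -6 + (-3/4)·(5) + (25/24)·(5)·(1) + (-23/56)·(5)·(1)·(-1) = -209/84

-209/84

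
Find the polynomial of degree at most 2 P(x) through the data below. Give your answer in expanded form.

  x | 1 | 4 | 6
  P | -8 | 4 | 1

L_0(x) = (x - 4)(x - 6) / [15] = (1/15)x^2 - (2/3)x + 8/5
L_1(x) = (x - 1)(x - 6) / [-6] = -(1/6)x^2 + (7/6)x - 1
L_2(x) = (x - 1)(x - 4) / [10] = (1/10)x^2 - (1/2)x + 2/5
P(x) = (-8)·L_0 + 4·L_1 + 1·L_2
  (-8)·L_0(x) = -(8/15)x^2 + (16/3)x - 64/5
  4·L_1(x) = -(2/3)x^2 + (14/3)x - 4
  1·L_2(x) = (1/10)x^2 - (1/2)x + 2/5
Adding term by term: -(11/10)x^2 + (19/2)x - 82/5

P(x) = -(11/10)x^2 + (19/2)x - 82/5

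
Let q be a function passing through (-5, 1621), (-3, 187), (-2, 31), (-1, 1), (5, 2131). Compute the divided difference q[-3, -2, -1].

63

q[-3,-2] = (31 - 187) / (-2 - (-3)) = -156
q[-2,-1] = (1 - 31) / (-1 - (-2)) = -30
q[-3,-2,-1] = (-30 - (-156)) / (-1 - (-3)) = 63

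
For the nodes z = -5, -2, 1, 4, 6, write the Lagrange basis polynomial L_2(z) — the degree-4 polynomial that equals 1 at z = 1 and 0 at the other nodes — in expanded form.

L_2(z) = (1/270)z^4 - (1/90)z^3 - (2/15)z^2 + (34/135)z + 8/9

L_2(z) = (z + 5)(z + 2)(z - 4)(z - 6) / [(6)·(3)·(-3)·(-5)]
       = (z^4 - 3z^3 - 36z^2 + 68z + 240) / (270)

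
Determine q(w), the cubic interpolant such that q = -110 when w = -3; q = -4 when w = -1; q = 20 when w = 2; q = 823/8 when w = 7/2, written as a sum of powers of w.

q(w) = 3w^3 - 3w^2 + 2w + 4

Newton's divided differences:
q[-3,-1] = (-4 - (-110)) / (-1 - (-3)) = 53
q[-1,2] = (20 - (-4)) / (2 - (-1)) = 8
q[2,7/2] = (823/8 - 20) / (7/2 - 2) = 221/4
q[-3,-1,2] = (8 - 53) / (2 - (-3)) = -9
q[-1,2,7/2] = (221/4 - 8) / (7/2 - (-1)) = 21/2
q[-3,-1,2,7/2] = (21/2 - (-9)) / (7/2 - (-3)) = 3
q(w) = -110 + 53·(w + 3) + (-9)·(w + 3)(w + 1) + 3·(w + 3)(w + 1)(w - 2)
Expanding: q(w) = 3w^3 - 3w^2 + 2w + 4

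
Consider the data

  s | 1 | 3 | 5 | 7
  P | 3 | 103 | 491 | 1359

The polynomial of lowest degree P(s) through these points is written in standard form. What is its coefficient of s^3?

The leading coefficient equals the top divided difference P[1,3,5,7].
P[1,3] = (103 - 3) / (3 - 1) = 50
P[3,5] = (491 - 103) / (5 - 3) = 194
P[5,7] = (1359 - 491) / (7 - 5) = 434
P[1,3,5] = (194 - 50) / (5 - 1) = 36
P[3,5,7] = (434 - 194) / (7 - 3) = 60
P[1,3,5,7] = (60 - 36) / (7 - 1) = 4

4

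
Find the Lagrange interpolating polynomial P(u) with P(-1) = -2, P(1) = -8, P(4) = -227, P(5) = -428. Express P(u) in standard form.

Build the Lagrange basis polynomials:
L_0(u) = (u - 1)(u - 4)(u - 5) / [-60] = -(1/60)u^3 + (1/6)u^2 - (29/60)u + 1/3
L_1(u) = (u + 1)(u - 4)(u - 5) / [24] = (1/24)u^3 - (1/3)u^2 + (11/24)u + 5/6
L_2(u) = (u + 1)(u - 1)(u - 5) / [-15] = -(1/15)u^3 + (1/3)u^2 + (1/15)u - 1/3
L_3(u) = (u + 1)(u - 1)(u - 4) / [24] = (1/24)u^3 - (1/6)u^2 - (1/24)u + 1/6
P(u) = (-2)·L_0 + (-8)·L_1 + (-227)·L_2 + (-428)·L_3
  (-2)·L_0(u) = (1/30)u^3 - (1/3)u^2 + (29/30)u - 2/3
  (-8)·L_1(u) = -(1/3)u^3 + (8/3)u^2 - (11/3)u - 20/3
  (-227)·L_2(u) = (227/15)u^3 - (227/3)u^2 - (227/15)u + 227/3
  (-428)·L_3(u) = -(107/6)u^3 + (214/3)u^2 + (107/6)u - 214/3
Adding term by term: -3u^3 - 2u^2 - 3

P(u) = -3u^3 - 2u^2 - 3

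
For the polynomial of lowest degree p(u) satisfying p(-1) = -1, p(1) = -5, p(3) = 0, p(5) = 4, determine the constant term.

-19/4

L_0(u) = (u - 1)(u - 3)(u - 5) / [-48] = -(1/48)u^3 + (3/16)u^2 - (23/48)u + 5/16
L_1(u) = (u + 1)(u - 3)(u - 5) / [16] = (1/16)u^3 - (7/16)u^2 + (7/16)u + 15/16
L_2(u) = (u + 1)(u - 1)(u - 5) / [-16] = -(1/16)u^3 + (5/16)u^2 + (1/16)u - 5/16
L_3(u) = (u + 1)(u - 1)(u - 3) / [48] = (1/48)u^3 - (1/16)u^2 - (1/48)u + 1/16
p(u) = (-1)·L_0 + (-5)·L_1 + 0·L_2 + 4·L_3
Only the constant term is needed; take it from each L_i and combine:
(-1)·(5/16) + (-5)·(15/16) + 0·(-5/16) + 4·(1/16) = -19/4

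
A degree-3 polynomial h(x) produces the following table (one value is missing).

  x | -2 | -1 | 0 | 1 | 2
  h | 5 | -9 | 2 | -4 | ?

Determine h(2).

The 4 known values determine h uniquely (degree ≤ 3).
Evaluate each Lagrange basis at x = 2:
L_0(2) = (3)·(2)·(1)/[(-1)·(-2)·(-3)] = -1
L_1(2) = (4)·(2)·(1)/[(1)·(-1)·(-2)] = 4
L_2(2) = (4)·(3)·(1)/[(2)·(1)·(-1)] = -6
L_3(2) = (4)·(3)·(2)/[(3)·(2)·(1)] = 4
Sum: 5·(-1) + (-9)·(4) + 2·(-6) + (-4)·(4) = -69

-69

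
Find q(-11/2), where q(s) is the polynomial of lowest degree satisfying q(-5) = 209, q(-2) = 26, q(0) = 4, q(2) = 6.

L_0(-11/2) = (-7/2)·(-11/2)·(-15/2)/[(-3)·(-5)·(-7)] = 11/8
L_1(-11/2) = (-1/2)·(-11/2)·(-15/2)/[(3)·(-2)·(-4)] = -55/64
L_2(-11/2) = (-1/2)·(-7/2)·(-15/2)/[(5)·(2)·(-2)] = 21/32
L_3(-11/2) = (-1/2)·(-7/2)·(-11/2)/[(7)·(4)·(2)] = -11/64
Sum: 209·(11/8) + 26·(-55/64) + 4·(21/32) + 6·(-11/64) = 2133/8

2133/8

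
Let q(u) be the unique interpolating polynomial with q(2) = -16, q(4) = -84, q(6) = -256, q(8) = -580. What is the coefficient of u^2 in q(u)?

-1

Build the Lagrange basis polynomials:
L_0(u) = (u - 4)(u - 6)(u - 8) / [-48] = -(1/48)u^3 + (3/8)u^2 - (13/6)u + 4
L_1(u) = (u - 2)(u - 6)(u - 8) / [16] = (1/16)u^3 - u^2 + (19/4)u - 6
L_2(u) = (u - 2)(u - 4)(u - 8) / [-16] = -(1/16)u^3 + (7/8)u^2 - (7/2)u + 4
L_3(u) = (u - 2)(u - 4)(u - 6) / [48] = (1/48)u^3 - (1/4)u^2 + (11/12)u - 1
q(u) = (-16)·L_0 + (-84)·L_1 + (-256)·L_2 + (-580)·L_3
Only the coefficient of u^2 is needed; take it from each L_i and combine:
(-16)·(3/8) + (-84)·(-1) + (-256)·(7/8) + (-580)·(-1/4) = -1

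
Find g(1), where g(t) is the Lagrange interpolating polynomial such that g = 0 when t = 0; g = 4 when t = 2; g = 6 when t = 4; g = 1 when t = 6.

31/16

L_0(1) = (-1)·(-3)·(-5)/[(-2)·(-4)·(-6)] = 5/16
L_1(1) = (1)·(-3)·(-5)/[(2)·(-2)·(-4)] = 15/16
L_2(1) = (1)·(-1)·(-5)/[(4)·(2)·(-2)] = -5/16
L_3(1) = (1)·(-1)·(-3)/[(6)·(4)·(2)] = 1/16
Sum: 0 + 4·(15/16) + 6·(-5/16) + 1·(1/16) = 31/16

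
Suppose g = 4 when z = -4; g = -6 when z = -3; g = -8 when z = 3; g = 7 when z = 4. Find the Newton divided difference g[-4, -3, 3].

g[-4,-3] = (-6 - 4) / (-3 - (-4)) = -10
g[-3,3] = (-8 - (-6)) / (3 - (-3)) = -1/3
g[-4,-3,3] = (-1/3 - (-10)) / (3 - (-4)) = 29/21

29/21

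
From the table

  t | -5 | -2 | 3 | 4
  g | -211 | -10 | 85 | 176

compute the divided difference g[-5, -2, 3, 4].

g[-5,-2] = (-10 - (-211)) / (-2 - (-5)) = 67
g[-2,3] = (85 - (-10)) / (3 - (-2)) = 19
g[3,4] = (176 - 85) / (4 - 3) = 91
g[-5,-2,3] = (19 - 67) / (3 - (-5)) = -6
g[-2,3,4] = (91 - 19) / (4 - (-2)) = 12
g[-5,-2,3,4] = (12 - (-6)) / (4 - (-5)) = 2

2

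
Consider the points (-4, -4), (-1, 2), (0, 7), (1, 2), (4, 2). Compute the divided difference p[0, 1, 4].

p[0,1] = (2 - 7) / (1 - 0) = -5
p[1,4] = (2 - 2) / (4 - 1) = 0
p[0,1,4] = (0 - (-5)) / (4 - 0) = 5/4

5/4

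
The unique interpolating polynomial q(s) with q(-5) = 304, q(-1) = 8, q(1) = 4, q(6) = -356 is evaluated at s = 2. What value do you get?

-4

L_0(2) = (3)·(1)·(-4)/[(-4)·(-6)·(-11)] = 1/22
L_1(2) = (7)·(1)·(-4)/[(4)·(-2)·(-7)] = -1/2
L_2(2) = (7)·(3)·(-4)/[(6)·(2)·(-5)] = 7/5
L_3(2) = (7)·(3)·(1)/[(11)·(7)·(5)] = 3/55
Sum: 304·(1/22) + 8·(-1/2) + 4·(7/5) + (-356)·(3/55) = -4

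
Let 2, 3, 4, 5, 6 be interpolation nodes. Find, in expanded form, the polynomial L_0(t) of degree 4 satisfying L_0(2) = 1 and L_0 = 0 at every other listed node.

L_0(t) = (t - 3)(t - 4)(t - 5)(t - 6) / [(-1)·(-2)·(-3)·(-4)]
       = (t^4 - 18t^3 + 119t^2 - 342t + 360) / (24)

L_0(t) = (1/24)t^4 - (3/4)t^3 + (119/24)t^2 - (57/4)t + 15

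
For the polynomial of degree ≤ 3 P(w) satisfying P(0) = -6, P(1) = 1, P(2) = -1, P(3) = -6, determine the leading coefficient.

1

L_0(w) = (w - 1)(w - 2)(w - 3) / [-6] = -(1/6)w^3 + w^2 - (11/6)w + 1
L_1(w) = w(w - 2)(w - 3) / [2] = (1/2)w^3 - (5/2)w^2 + 3w
L_2(w) = w(w - 1)(w - 3) / [-2] = -(1/2)w^3 + 2w^2 - (3/2)w
L_3(w) = w(w - 1)(w - 2) / [6] = (1/6)w^3 - (1/2)w^2 + (1/3)w
P(w) = (-6)·L_0 + 1·L_1 + (-1)·L_2 + (-6)·L_3
Only the coefficient of w^3 is needed; take it from each L_i and combine:
(-6)·(-1/6) + 1·(1/2) + (-1)·(-1/2) + (-6)·(1/6) = 1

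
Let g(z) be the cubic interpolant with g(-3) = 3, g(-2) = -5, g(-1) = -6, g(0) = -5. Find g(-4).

Evaluate each Lagrange basis at z = -4:
L_0(-4) = (-2)·(-3)·(-4)/[(-1)·(-2)·(-3)] = 4
L_1(-4) = (-1)·(-3)·(-4)/[(1)·(-1)·(-2)] = -6
L_2(-4) = (-1)·(-2)·(-4)/[(2)·(1)·(-1)] = 4
L_3(-4) = (-1)·(-2)·(-3)/[(3)·(2)·(1)] = -1
Sum: 3·(4) + (-5)·(-6) + (-6)·(4) + (-5)·(-1) = 23

23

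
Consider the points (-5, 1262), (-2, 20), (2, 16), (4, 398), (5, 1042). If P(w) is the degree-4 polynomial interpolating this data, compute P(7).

4286

Evaluate each Lagrange basis at w = 7:
L_0(7) = (9)·(5)·(3)·(2)/[(-3)·(-7)·(-9)·(-10)] = 1/7
L_1(7) = (12)·(5)·(3)·(2)/[(3)·(-4)·(-6)·(-7)] = -5/7
L_2(7) = (12)·(9)·(3)·(2)/[(7)·(4)·(-2)·(-3)] = 27/7
L_3(7) = (12)·(9)·(5)·(2)/[(9)·(6)·(2)·(-1)] = -10
L_4(7) = (12)·(9)·(5)·(3)/[(10)·(7)·(3)·(1)] = 54/7
Sum: 1262·(1/7) + 20·(-5/7) + 16·(27/7) + 398·(-10) + 1042·(54/7) = 4286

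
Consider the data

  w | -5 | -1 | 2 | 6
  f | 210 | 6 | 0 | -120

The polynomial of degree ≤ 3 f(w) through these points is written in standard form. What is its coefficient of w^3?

-1

Build the Lagrange basis polynomials:
L_0(w) = (w + 1)(w - 2)(w - 6) / [-308] = -(1/308)w^3 + (1/44)w^2 - (1/77)w - 3/77
L_1(w) = (w + 5)(w - 2)(w - 6) / [84] = (1/84)w^3 - (1/28)w^2 - (1/3)w + 5/7
L_2(w) = (w + 5)(w + 1)(w - 6) / [-84] = -(1/84)w^3 + (31/84)w + 5/14
L_3(w) = (w + 5)(w + 1)(w - 2) / [308] = (1/308)w^3 + (1/77)w^2 - (1/44)w - 5/154
f(w) = 210·L_0 + 6·L_1 + 0·L_2 + (-120)·L_3
Only the coefficient of w^3 is needed; take it from each L_i and combine:
210·(-1/308) + 6·(1/84) + 0·(-1/84) + (-120)·(1/308) = -1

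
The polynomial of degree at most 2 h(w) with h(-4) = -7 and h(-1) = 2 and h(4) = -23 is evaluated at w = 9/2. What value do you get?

Using Newton's divided-difference form:
h[-4,-1] = (2 - (-7)) / (-1 - (-4)) = 3
h[-1,4] = (-23 - 2) / (4 - (-1)) = -5
h[-4,-1,4] = (-5 - 3) / (4 - (-4)) = -1
h(9/2) = -7 + 3·(17/2) + (-1)·(17/2)·(11/2) = -113/4

-113/4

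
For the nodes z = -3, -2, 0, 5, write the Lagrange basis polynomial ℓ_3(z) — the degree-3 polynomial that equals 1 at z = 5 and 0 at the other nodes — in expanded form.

ℓ_3(z) = (z + 3)(z + 2)z / [(8)·(7)·(5)]
       = (z^3 + 5z^2 + 6z) / (280)

ℓ_3(z) = (1/280)z^3 + (1/56)z^2 + (3/140)z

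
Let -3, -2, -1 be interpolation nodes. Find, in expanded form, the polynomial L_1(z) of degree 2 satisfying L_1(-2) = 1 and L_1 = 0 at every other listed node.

L_1(z) = (z + 3)(z + 1) / [(1)·(-1)]
       = (z^2 + 4z + 3) / (-1)

L_1(z) = -z^2 - 4z - 3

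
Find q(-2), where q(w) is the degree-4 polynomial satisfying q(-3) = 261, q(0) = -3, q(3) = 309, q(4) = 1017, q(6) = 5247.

Using Newton's divided-difference form:
q[-3,0] = (-3 - 261) / (0 - (-3)) = -88
q[0,3] = (309 - (-3)) / (3 - 0) = 104
q[3,4] = (1017 - 309) / (4 - 3) = 708
q[4,6] = (5247 - 1017) / (6 - 4) = 2115
q[-3,0,3] = (104 - (-88)) / (3 - (-3)) = 32
q[0,3,4] = (708 - 104) / (4 - 0) = 151
q[3,4,6] = (2115 - 708) / (6 - 3) = 469
q[-3,0,3,4] = (151 - 32) / (4 - (-3)) = 17
q[0,3,4,6] = (469 - 151) / (6 - 0) = 53
q[-3,0,3,4,6] = (53 - 17) / (6 - (-3)) = 4
q(-2) = 261 + (-88)·(1) + 32·(1)·(-2) + 17·(1)·(-2)·(-5) + 4·(1)·(-2)·(-5)·(-6) = 39

39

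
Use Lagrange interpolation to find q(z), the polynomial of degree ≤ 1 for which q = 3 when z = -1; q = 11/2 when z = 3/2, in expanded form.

L_0(z) = (z - 3/2) / [-5/2] = -(2/5)z + 3/5
L_1(z) = (z + 1) / [5/2] = (2/5)z + 2/5
q(z) = 3·L_0 + (11/2)·L_1
  3·L_0(z) = -(6/5)z + 9/5
  (11/2)·L_1(z) = (11/5)z + 11/5
Adding term by term: z + 4

q(z) = z + 4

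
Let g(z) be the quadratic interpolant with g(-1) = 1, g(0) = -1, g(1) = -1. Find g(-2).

Using Newton's divided-difference form:
g[-1,0] = (-1 - 1) / (0 - (-1)) = -2
g[0,1] = (-1 - (-1)) / (1 - 0) = 0
g[-1,0,1] = (0 - (-2)) / (1 - (-1)) = 1
g(-2) = 1 + (-2)·(-1) + 1·(-1)·(-2) = 5

5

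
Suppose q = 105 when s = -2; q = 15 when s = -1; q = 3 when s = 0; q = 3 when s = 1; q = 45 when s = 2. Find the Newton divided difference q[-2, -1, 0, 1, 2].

4

q[-2,-1] = (15 - 105) / (-1 - (-2)) = -90
q[-1,0] = (3 - 15) / (0 - (-1)) = -12
q[0,1] = (3 - 3) / (1 - 0) = 0
q[1,2] = (45 - 3) / (2 - 1) = 42
q[-2,-1,0] = (-12 - (-90)) / (0 - (-2)) = 39
q[-1,0,1] = (0 - (-12)) / (1 - (-1)) = 6
q[0,1,2] = (42 - 0) / (2 - 0) = 21
q[-2,-1,0,1] = (6 - 39) / (1 - (-2)) = -11
q[-1,0,1,2] = (21 - 6) / (2 - (-1)) = 5
q[-2,-1,0,1,2] = (5 - (-11)) / (2 - (-2)) = 4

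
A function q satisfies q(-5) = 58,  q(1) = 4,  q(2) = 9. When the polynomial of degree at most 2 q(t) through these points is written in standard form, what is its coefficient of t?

-1

L_0(t) = (t - 1)(t - 2) / [42] = (1/42)t^2 - (1/14)t + 1/21
L_1(t) = (t + 5)(t - 2) / [-6] = -(1/6)t^2 - (1/2)t + 5/3
L_2(t) = (t + 5)(t - 1) / [7] = (1/7)t^2 + (4/7)t - 5/7
q(t) = 58·L_0 + 4·L_1 + 9·L_2
Only the coefficient of t is needed; take it from each L_i and combine:
58·(-1/14) + 4·(-1/2) + 9·(4/7) = -1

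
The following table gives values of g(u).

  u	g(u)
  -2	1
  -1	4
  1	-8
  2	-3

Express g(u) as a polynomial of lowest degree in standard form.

g(u) = (5/3)u^3 + (1/3)u^2 - (23/3)u - 7/3

Build the Lagrange basis polynomials:
L_0(u) = (u + 1)(u - 1)(u - 2) / [-12] = -(1/12)u^3 + (1/6)u^2 + (1/12)u - 1/6
L_1(u) = (u + 2)(u - 1)(u - 2) / [6] = (1/6)u^3 - (1/6)u^2 - (2/3)u + 2/3
L_2(u) = (u + 2)(u + 1)(u - 2) / [-6] = -(1/6)u^3 - (1/6)u^2 + (2/3)u + 2/3
L_3(u) = (u + 2)(u + 1)(u - 1) / [12] = (1/12)u^3 + (1/6)u^2 - (1/12)u - 1/6
g(u) = 1·L_0 + 4·L_1 + (-8)·L_2 + (-3)·L_3
  1·L_0(u) = -(1/12)u^3 + (1/6)u^2 + (1/12)u - 1/6
  4·L_1(u) = (2/3)u^3 - (2/3)u^2 - (8/3)u + 8/3
  (-8)·L_2(u) = (4/3)u^3 + (4/3)u^2 - (16/3)u - 16/3
  (-3)·L_3(u) = -(1/4)u^3 - (1/2)u^2 + (1/4)u + 1/2
Adding term by term: (5/3)u^3 + (1/3)u^2 - (23/3)u - 7/3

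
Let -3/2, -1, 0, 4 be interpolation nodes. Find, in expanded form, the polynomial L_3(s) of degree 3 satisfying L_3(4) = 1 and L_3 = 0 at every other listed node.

L_3(s) = (s + 3/2)(s + 1)s / [(11/2)·(5)·(4)]
       = (s^3 + (5/2)s^2 + (3/2)s) / (110)

L_3(s) = (1/110)s^3 + (1/44)s^2 + (3/220)s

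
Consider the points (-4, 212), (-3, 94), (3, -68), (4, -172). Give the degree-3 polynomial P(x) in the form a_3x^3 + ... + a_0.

P(x) = -3x^3 + x^2 + 4

Newton's divided differences:
P[-4,-3] = (94 - 212) / (-3 - (-4)) = -118
P[-3,3] = (-68 - 94) / (3 - (-3)) = -27
P[3,4] = (-172 - (-68)) / (4 - 3) = -104
P[-4,-3,3] = (-27 - (-118)) / (3 - (-4)) = 13
P[-3,3,4] = (-104 - (-27)) / (4 - (-3)) = -11
P[-4,-3,3,4] = (-11 - 13) / (4 - (-4)) = -3
P(x) = 212 + (-118)·(x + 4) + 13·(x + 4)(x + 3) + (-3)·(x + 4)(x + 3)(x - 3)
Expanding: P(x) = -3x^3 + x^2 + 4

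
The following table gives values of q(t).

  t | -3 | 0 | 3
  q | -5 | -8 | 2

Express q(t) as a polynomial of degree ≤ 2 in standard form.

q(t) = (13/18)t^2 + (7/6)t - 8

Build the Lagrange basis polynomials:
L_0(t) = t(t - 3) / [18] = (1/18)t^2 - (1/6)t
L_1(t) = (t + 3)(t - 3) / [-9] = -(1/9)t^2 + 1
L_2(t) = (t + 3)t / [18] = (1/18)t^2 + (1/6)t
q(t) = (-5)·L_0 + (-8)·L_1 + 2·L_2
  (-5)·L_0(t) = -(5/18)t^2 + (5/6)t
  (-8)·L_1(t) = (8/9)t^2 - 8
  2·L_2(t) = (1/9)t^2 + (1/3)t
Adding term by term: (13/18)t^2 + (7/6)t - 8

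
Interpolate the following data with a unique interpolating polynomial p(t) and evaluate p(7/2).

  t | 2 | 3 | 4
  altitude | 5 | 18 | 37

Evaluate each Lagrange basis at t = 7/2:
L_0(7/2) = (1/2)·(-1/2)/[(-1)·(-2)] = -1/8
L_1(7/2) = (3/2)·(-1/2)/[(1)·(-1)] = 3/4
L_2(7/2) = (3/2)·(1/2)/[(2)·(1)] = 3/8
Sum: 5·(-1/8) + 18·(3/4) + 37·(3/8) = 107/4

107/4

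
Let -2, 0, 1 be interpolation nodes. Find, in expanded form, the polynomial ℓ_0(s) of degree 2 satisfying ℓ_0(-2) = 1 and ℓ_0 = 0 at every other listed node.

ℓ_0(s) = (1/6)s^2 - (1/6)s

ℓ_0(s) = s(s - 1) / [(-2)·(-3)]
       = (s^2 - s) / (6)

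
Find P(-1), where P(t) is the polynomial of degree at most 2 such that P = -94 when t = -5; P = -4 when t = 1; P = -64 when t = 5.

-10

L_0(-1) = (-2)·(-6)/[(-6)·(-10)] = 1/5
L_1(-1) = (4)·(-6)/[(6)·(-4)] = 1
L_2(-1) = (4)·(-2)/[(10)·(4)] = -1/5
Sum: (-94)·(1/5) + (-4)·(1) + (-64)·(-1/5) = -10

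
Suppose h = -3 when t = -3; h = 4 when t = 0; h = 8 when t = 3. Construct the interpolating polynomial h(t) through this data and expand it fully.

Build the Lagrange basis polynomials:
L_0(t) = t(t - 3) / [18] = (1/18)t^2 - (1/6)t
L_1(t) = (t + 3)(t - 3) / [-9] = -(1/9)t^2 + 1
L_2(t) = (t + 3)t / [18] = (1/18)t^2 + (1/6)t
h(t) = (-3)·L_0 + 4·L_1 + 8·L_2
  (-3)·L_0(t) = -(1/6)t^2 + (1/2)t
  4·L_1(t) = -(4/9)t^2 + 4
  8·L_2(t) = (4/9)t^2 + (4/3)t
Adding term by term: -(1/6)t^2 + (11/6)t + 4

h(t) = -(1/6)t^2 + (11/6)t + 4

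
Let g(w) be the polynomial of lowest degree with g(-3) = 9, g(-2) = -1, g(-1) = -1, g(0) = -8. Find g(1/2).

-311/16

Using Newton's divided-difference form:
g[-3,-2] = (-1 - 9) / (-2 - (-3)) = -10
g[-2,-1] = (-1 - (-1)) / (-1 - (-2)) = 0
g[-1,0] = (-8 - (-1)) / (0 - (-1)) = -7
g[-3,-2,-1] = (0 - (-10)) / (-1 - (-3)) = 5
g[-2,-1,0] = (-7 - 0) / (0 - (-2)) = -7/2
g[-3,-2,-1,0] = (-7/2 - 5) / (0 - (-3)) = -17/6
g(1/2) = 9 + (-10)·(7/2) + 5·(7/2)·(5/2) + (-17/6)·(7/2)·(5/2)·(3/2) = -311/16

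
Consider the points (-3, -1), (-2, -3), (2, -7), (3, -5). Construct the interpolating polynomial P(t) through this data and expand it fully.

Build the Lagrange basis polynomials:
L_0(t) = (t + 2)(t - 2)(t - 3) / [-30] = -(1/30)t^3 + (1/10)t^2 + (2/15)t - 2/5
L_1(t) = (t + 3)(t - 2)(t - 3) / [20] = (1/20)t^3 - (1/10)t^2 - (9/20)t + 9/10
L_2(t) = (t + 3)(t + 2)(t - 3) / [-20] = -(1/20)t^3 - (1/10)t^2 + (9/20)t + 9/10
L_3(t) = (t + 3)(t + 2)(t - 2) / [30] = (1/30)t^3 + (1/10)t^2 - (2/15)t - 2/5
P(t) = (-1)·L_0 + (-3)·L_1 + (-7)·L_2 + (-5)·L_3
  (-1)·L_0(t) = (1/30)t^3 - (1/10)t^2 - (2/15)t + 2/5
  (-3)·L_1(t) = -(3/20)t^3 + (3/10)t^2 + (27/20)t - 27/10
  (-7)·L_2(t) = (7/20)t^3 + (7/10)t^2 - (63/20)t - 63/10
  (-5)·L_3(t) = -(1/6)t^3 - (1/2)t^2 + (2/3)t + 2
Adding term by term: (1/15)t^3 + (2/5)t^2 - (19/15)t - 33/5

P(t) = (1/15)t^3 + (2/5)t^2 - (19/15)t - 33/5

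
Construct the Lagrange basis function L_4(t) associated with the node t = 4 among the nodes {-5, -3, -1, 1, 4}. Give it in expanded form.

L_4(t) = (1/945)t^4 + (8/945)t^3 + (2/135)t^2 - (8/945)t - 1/63

L_4(t) = (t + 5)(t + 3)(t + 1)(t - 1) / [(9)·(7)·(5)·(3)]
       = (t^4 + 8t^3 + 14t^2 - 8t - 15) / (945)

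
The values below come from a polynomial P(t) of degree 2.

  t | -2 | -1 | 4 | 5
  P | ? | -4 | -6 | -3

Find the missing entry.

-1/5

The 3 known values determine P uniquely (degree ≤ 2).
Evaluate each Lagrange basis at t = -2:
L_0(-2) = (-6)·(-7)/[(-5)·(-6)] = 7/5
L_1(-2) = (-1)·(-7)/[(5)·(-1)] = -7/5
L_2(-2) = (-1)·(-6)/[(6)·(1)] = 1
Sum: (-4)·(7/5) + (-6)·(-7/5) + (-3)·(1) = -1/5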